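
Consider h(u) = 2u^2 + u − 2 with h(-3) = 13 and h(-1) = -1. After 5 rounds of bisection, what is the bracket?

[-1.3125, -1.25]

midpoint -2: h = 4 > 0 → [-2, -1]
midpoint -1.5: h = 1 > 0 → [-1.5, -1]
midpoint -1.25: h = -0.125 < 0 → [-1.5, -1.25]
midpoint -1.375: h = 0.4062 > 0 → [-1.375, -1.25]
midpoint -1.3125: h = 0.1328 > 0 → [-1.3125, -1.25]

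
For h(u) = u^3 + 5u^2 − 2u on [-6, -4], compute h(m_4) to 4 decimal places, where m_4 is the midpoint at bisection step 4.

u = -5 gives h = 10, positive; keep [-6, -5]
u = -5.5 gives h = -4.125, negative; keep [-5.5, -5]
u = -5.25 gives h = 3.609375, positive; keep [-5.5, -5.25]
u = -5.375 gives h = -0.084, negative; keep [-5.375, -5.25]

-0.0840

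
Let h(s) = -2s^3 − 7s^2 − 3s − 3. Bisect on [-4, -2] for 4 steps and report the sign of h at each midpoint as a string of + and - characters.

midpoint -3: h = -3 < 0 → [-4, -3]
midpoint -3.5: h = 7.5 > 0 → [-3.5, -3]
midpoint -3.25: h = 1.46875 > 0 → [-3.25, -3]
midpoint -3.125: h = -0.9492 < 0 → [-3.25, -3.125]

-++-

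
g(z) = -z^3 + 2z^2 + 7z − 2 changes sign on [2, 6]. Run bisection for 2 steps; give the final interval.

midpoint 4: g = -6 < 0 → [2, 4]
midpoint 3: g = 10 > 0 → [3, 4]

[3, 4]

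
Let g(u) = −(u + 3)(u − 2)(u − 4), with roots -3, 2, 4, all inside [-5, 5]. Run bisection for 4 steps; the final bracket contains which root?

g(0) = -24 < 0, so the root lies in [-5, 0]
g(-2.5) = -14.625 < 0, so the root lies in [-5, -2.5]
g(-3.75) = 33.421875 > 0, so the root lies in [-3.75, -2.5]
g(-3.125) = 4.5645 > 0, so the root lies in [-3.125, -2.5]

-3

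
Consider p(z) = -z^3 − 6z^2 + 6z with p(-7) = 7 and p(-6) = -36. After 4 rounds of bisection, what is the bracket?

p(-6.5) = -17.875 < 0, so the root lies in [-7, -6.5]
p(-6.75) = -6.328125 < 0, so the root lies in [-7, -6.75]
p(-6.875) = 0.107422 > 0, so the root lies in [-6.875, -6.75]
p(-6.8125) = -3.1667 < 0, so the root lies in [-6.875, -6.8125]

[-6.875, -6.8125]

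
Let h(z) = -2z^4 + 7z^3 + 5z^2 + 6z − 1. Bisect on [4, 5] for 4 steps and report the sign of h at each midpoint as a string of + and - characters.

--++

m = 4.5, h(m) = -55 (−); new bracket [4, 4.5]
m = 4.25, h(m) = -0.335938 (−); new bracket [4, 4.25]
m = 4.125, h(m) = 21.091309 (+); new bracket [4.125, 4.25]
m = 4.1875, h(m) = 10.8366 (+); new bracket [4.1875, 4.25]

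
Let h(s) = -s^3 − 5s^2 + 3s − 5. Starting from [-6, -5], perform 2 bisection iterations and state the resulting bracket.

[-5.75, -5.5]

m = -5.5, h(m) = -6.375 (−); new bracket [-6, -5.5]
m = -5.75, h(m) = 2.546875 (+); new bracket [-5.75, -5.5]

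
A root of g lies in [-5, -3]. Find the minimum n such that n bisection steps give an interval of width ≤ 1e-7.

25

Width after n steps is 2/2^n. Need 2^n ≥ 2/1e-7 = 20000000.
2^24 = 16777216 < 20000000 ≤ 2^25 = 33554432, so n = 25.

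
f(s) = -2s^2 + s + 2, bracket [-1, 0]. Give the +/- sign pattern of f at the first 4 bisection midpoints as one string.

++--

s = -0.5 gives f = 1, positive; keep [-1, -0.5]
s = -0.75 gives f = 0.125, positive; keep [-1, -0.75]
s = -0.875 gives f = -0.40625, negative; keep [-0.875, -0.75]
s = -0.8125 gives f = -0.1328, negative; keep [-0.8125, -0.75]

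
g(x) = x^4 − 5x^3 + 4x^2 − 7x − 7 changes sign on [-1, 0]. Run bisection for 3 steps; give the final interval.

[-0.625, -0.5]

midpoint -0.5: g = -1.8125 < 0 → [-1, -0.5]
midpoint -0.75: g = 2.925781 > 0 → [-0.75, -0.5]
midpoint -0.625: g = 0.310791 > 0 → [-0.625, -0.5]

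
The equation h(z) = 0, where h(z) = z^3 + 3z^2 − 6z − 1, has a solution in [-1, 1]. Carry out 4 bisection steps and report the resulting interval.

z = 0 gives h = -1, negative; keep [-1, 0]
z = -0.5 gives h = 2.625, positive; keep [-0.5, 0]
z = -0.25 gives h = 0.671875, positive; keep [-0.25, 0]
z = -0.125 gives h = -0.2051, negative; keep [-0.25, -0.125]

[-0.25, -0.125]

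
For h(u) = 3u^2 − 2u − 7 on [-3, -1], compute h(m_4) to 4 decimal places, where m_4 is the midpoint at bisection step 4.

-0.9531

h(-2) = 9 > 0, so the root lies in [-2, -1]
h(-1.5) = 2.75 > 0, so the root lies in [-1.5, -1]
h(-1.25) = 0.1875 > 0, so the root lies in [-1.25, -1]
h(-1.125) = -0.9531 < 0, so the root lies in [-1.25, -1.125]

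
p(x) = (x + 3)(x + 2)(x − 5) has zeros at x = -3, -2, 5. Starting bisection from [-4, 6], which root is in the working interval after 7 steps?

5

p(1) = -48 < 0, so the root lies in [1, 6]
p(3.5) = -53.625 < 0, so the root lies in [3.5, 6]
p(4.75) = -13.078125 < 0, so the root lies in [4.75, 6]
p(5.375) = 23.1621 > 0, so the root lies in [4.75, 5.375]
p(5.0625) = 3.5588 > 0, so the root lies in [4.75, 5.0625]
p(4.90625) = -5.119 < 0, so the root lies in [4.90625, 5.0625]
p(4.984375) = -0.8713 < 0, so the root lies in [4.984375, 5.0625]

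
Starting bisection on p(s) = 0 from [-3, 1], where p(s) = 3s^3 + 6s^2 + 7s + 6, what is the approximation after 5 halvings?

-1.375

m = -1, p(m) = 2 (+); new bracket [-3, -1]
m = -2, p(m) = -8 (−); new bracket [-2, -1]
m = -1.5, p(m) = -1.125 (−); new bracket [-1.5, -1]
m = -1.25, p(m) = 0.7656 (+); new bracket [-1.5, -1.25]
m = -1.375, p(m) = -0.0801 (−); new bracket [-1.375, -1.25]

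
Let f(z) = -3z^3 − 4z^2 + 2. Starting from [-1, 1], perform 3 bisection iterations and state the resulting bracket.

z = 0 gives f = 2, positive; keep [0, 1]
z = 0.5 gives f = 0.625, positive; keep [0.5, 1]
z = 0.75 gives f = -1.515625, negative; keep [0.5, 0.75]

[0.5, 0.75]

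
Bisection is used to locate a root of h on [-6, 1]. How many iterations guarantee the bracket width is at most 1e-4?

Width after n steps is 7/2^n. Need 2^n ≥ 7/1e-4 = 70000.
2^16 = 65536 < 70000 ≤ 2^17 = 131072, so n = 17.

17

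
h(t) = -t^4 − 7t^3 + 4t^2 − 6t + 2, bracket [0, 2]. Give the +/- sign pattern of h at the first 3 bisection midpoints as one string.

--+

t = 1 gives h = -8, negative; keep [0, 1]
t = 0.5 gives h = -0.9375, negative; keep [0, 0.5]
t = 0.25 gives h = 0.636719, positive; keep [0.25, 0.5]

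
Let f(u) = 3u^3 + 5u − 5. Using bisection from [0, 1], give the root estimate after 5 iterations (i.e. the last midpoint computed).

0.71875

midpoint 0.5: f = -2.125 < 0 → [0.5, 1]
midpoint 0.75: f = 0.015625 > 0 → [0.5, 0.75]
midpoint 0.625: f = -1.142578 < 0 → [0.625, 0.75]
midpoint 0.6875: f = -0.5876 < 0 → [0.6875, 0.75]
midpoint 0.71875: f = -0.2923 < 0 → [0.71875, 0.75]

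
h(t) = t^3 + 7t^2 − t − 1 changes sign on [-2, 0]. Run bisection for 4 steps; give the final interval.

m = -1, h(m) = 6 (+); new bracket [-1, 0]
m = -0.5, h(m) = 1.125 (+); new bracket [-0.5, 0]
m = -0.25, h(m) = -0.328125 (−); new bracket [-0.5, -0.25]
m = -0.375, h(m) = 0.3066 (+); new bracket [-0.375, -0.25]

[-0.375, -0.25]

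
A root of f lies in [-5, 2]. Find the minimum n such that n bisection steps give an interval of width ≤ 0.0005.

14

Width after n steps is 7/2^n. Need 2^n ≥ 7/0.0005 = 14000.
2^13 = 8192 < 14000 ≤ 2^14 = 16384, so n = 14.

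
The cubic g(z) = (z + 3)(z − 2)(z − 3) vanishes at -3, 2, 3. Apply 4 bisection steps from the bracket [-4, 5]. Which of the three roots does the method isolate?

-3

z = 0.5 gives g = 13.125, positive; keep [-4, 0.5]
z = -1.75 gives g = 22.265625, positive; keep [-4, -1.75]
z = -2.875 gives g = 3.580078, positive; keep [-4, -2.875]
z = -3.4375 gives g = -15.3142, negative; keep [-3.4375, -2.875]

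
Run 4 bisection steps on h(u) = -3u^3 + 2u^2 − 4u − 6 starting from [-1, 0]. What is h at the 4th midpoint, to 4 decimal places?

0.1794

h(-0.5) = -3.125 < 0, so the root lies in [-1, -0.5]
h(-0.75) = -0.609375 < 0, so the root lies in [-1, -0.75]
h(-0.875) = 1.041016 > 0, so the root lies in [-0.875, -0.75]
h(-0.8125) = 0.1794 > 0, so the root lies in [-0.8125, -0.75]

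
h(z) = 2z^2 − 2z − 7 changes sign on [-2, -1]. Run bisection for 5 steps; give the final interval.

[-1.4375, -1.40625]

m = -1.5, h(m) = 0.5 (+); new bracket [-1.5, -1]
m = -1.25, h(m) = -1.375 (−); new bracket [-1.5, -1.25]
m = -1.375, h(m) = -0.46875 (−); new bracket [-1.5, -1.375]
m = -1.4375, h(m) = 0.0078 (+); new bracket [-1.4375, -1.375]
m = -1.40625, h(m) = -0.2324 (−); new bracket [-1.4375, -1.40625]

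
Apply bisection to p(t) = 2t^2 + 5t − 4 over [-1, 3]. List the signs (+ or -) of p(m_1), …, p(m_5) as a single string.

+--+-

m = 1, p(m) = 3 (+); new bracket [-1, 1]
m = 0, p(m) = -4 (−); new bracket [0, 1]
m = 0.5, p(m) = -1 (−); new bracket [0.5, 1]
m = 0.75, p(m) = 0.875 (+); new bracket [0.5, 0.75]
m = 0.625, p(m) = -0.0938 (−); new bracket [0.625, 0.75]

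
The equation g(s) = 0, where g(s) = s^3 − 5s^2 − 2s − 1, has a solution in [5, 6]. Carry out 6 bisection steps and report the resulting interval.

[5.390625, 5.40625]

m = 5.5, g(m) = 3.125 (+); new bracket [5, 5.5]
m = 5.25, g(m) = -4.609375 (−); new bracket [5.25, 5.5]
m = 5.375, g(m) = -0.916016 (−); new bracket [5.375, 5.5]
m = 5.4375, g(m) = 1.0603 (+); new bracket [5.375, 5.4375]
m = 5.40625, g(m) = 0.0612 (+); new bracket [5.375, 5.40625]
m = 5.390625, g(m) = -0.4301 (−); new bracket [5.390625, 5.40625]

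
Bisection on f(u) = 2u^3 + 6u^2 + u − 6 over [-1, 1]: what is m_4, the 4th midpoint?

0.875

midpoint 0: f = -6 < 0 → [0, 1]
midpoint 0.5: f = -3.75 < 0 → [0.5, 1]
midpoint 0.75: f = -1.03125 < 0 → [0.75, 1]
midpoint 0.875: f = 0.8086 > 0 → [0.75, 0.875]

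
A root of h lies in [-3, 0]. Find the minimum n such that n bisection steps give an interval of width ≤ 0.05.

Width after n steps is 3/2^n. Need 2^n ≥ 3/0.05 = 60.
2^5 = 32 < 60 ≤ 2^6 = 64, so n = 6.

6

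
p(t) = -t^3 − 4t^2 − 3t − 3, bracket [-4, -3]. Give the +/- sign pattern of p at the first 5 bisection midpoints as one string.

p(-3.5) = 1.375 > 0, so the root lies in [-3.5, -3]
p(-3.25) = -1.171875 < 0, so the root lies in [-3.5, -3.25]
p(-3.375) = 0.005859 > 0, so the root lies in [-3.375, -3.25]
p(-3.3125) = -0.6062 < 0, so the root lies in [-3.375, -3.3125]
p(-3.34375) = -0.3061 < 0, so the root lies in [-3.375, -3.34375]

+-+--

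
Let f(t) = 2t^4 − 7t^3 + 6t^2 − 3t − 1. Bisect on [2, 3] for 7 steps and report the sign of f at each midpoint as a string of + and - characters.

-++--++

f(2.5) = -2.25 < 0, so the root lies in [2.5, 3]
f(2.75) = 4.929688 > 0, so the root lies in [2.5, 2.75]
f(2.625) = 0.814941 > 0, so the root lies in [2.5, 2.625]
f(2.5625) = -0.8386 < 0, so the root lies in [2.5625, 2.625]
f(2.59375) = -0.0433 < 0, so the root lies in [2.59375, 2.625]
f(2.609375) = 0.3778 > 0, so the root lies in [2.59375, 2.609375]
f(2.6015625) = 0.1652 > 0, so the root lies in [2.59375, 2.6015625]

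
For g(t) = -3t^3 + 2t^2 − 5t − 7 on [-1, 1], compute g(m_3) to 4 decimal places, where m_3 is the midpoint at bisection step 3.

g(0) = -7 < 0, so the root lies in [-1, 0]
g(-0.5) = -3.625 < 0, so the root lies in [-1, -0.5]
g(-0.75) = -0.859375 < 0, so the root lies in [-1, -0.75]

-0.8594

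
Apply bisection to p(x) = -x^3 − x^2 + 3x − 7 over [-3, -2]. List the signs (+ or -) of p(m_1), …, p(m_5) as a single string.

x = -2.5 gives p = -5.125, negative; keep [-3, -2.5]
x = -2.75 gives p = -2.015625, negative; keep [-3, -2.75]
x = -2.875 gives p = -0.126953, negative; keep [-3, -2.875]
x = -2.9375 gives p = 0.906, positive; keep [-2.9375, -2.875]
x = -2.90625 gives p = 0.382, positive; keep [-2.90625, -2.875]

---++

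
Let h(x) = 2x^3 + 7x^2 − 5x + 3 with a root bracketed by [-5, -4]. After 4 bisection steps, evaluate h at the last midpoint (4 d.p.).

midpoint -4.5: h = -15 < 0 → [-4.5, -4]
midpoint -4.25: h = -2.84375 < 0 → [-4.25, -4]
midpoint -4.125: h = 2.355469 > 0 → [-4.25, -4.125]
midpoint -4.1875: h = -0.1733 < 0 → [-4.1875, -4.125]

-0.1733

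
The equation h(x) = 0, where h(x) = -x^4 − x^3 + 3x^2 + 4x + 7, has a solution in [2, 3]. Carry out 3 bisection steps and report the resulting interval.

midpoint 2.5: h = -18.9375 < 0 → [2, 2.5]
midpoint 2.25: h = -5.832031 < 0 → [2, 2.25]
midpoint 2.125: h = -0.939697 < 0 → [2, 2.125]

[2, 2.125]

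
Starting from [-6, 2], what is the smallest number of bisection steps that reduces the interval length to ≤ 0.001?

13

Width after n steps is 8/2^n. Need 2^n ≥ 8/0.001 = 8000.
2^12 = 4096 < 8000 ≤ 2^13 = 8192, so n = 13.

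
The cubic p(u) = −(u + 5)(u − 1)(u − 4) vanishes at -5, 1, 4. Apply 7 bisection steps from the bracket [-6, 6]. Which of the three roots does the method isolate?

p(0) = -20 < 0, so the root lies in [-6, 0]
p(-3) = -56 < 0, so the root lies in [-6, -3]
p(-4.5) = -23.375 < 0, so the root lies in [-6, -4.5]
p(-5.25) = 14.4531 > 0, so the root lies in [-5.25, -4.5]
p(-4.875) = -6.5176 < 0, so the root lies in [-5.25, -4.875]
p(-5.0625) = 3.4338 > 0, so the root lies in [-5.0625, -4.875]
p(-4.96875) = -1.6729 < 0, so the root lies in [-5.0625, -4.96875]

-5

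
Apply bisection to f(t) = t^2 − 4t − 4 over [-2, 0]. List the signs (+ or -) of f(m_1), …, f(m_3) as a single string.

+--

m = -1, f(m) = 1 (+); new bracket [-1, 0]
m = -0.5, f(m) = -1.75 (−); new bracket [-1, -0.5]
m = -0.75, f(m) = -0.4375 (−); new bracket [-1, -0.75]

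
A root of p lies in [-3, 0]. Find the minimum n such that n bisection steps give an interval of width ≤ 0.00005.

Width after n steps is 3/2^n. Need 2^n ≥ 3/0.00005 = 60000.
2^15 = 32768 < 60000 ≤ 2^16 = 65536, so n = 16.

16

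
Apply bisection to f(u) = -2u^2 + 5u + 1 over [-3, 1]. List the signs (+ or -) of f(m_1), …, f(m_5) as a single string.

-+--+

f(-1) = -6 < 0, so the root lies in [-1, 1]
f(0) = 1 > 0, so the root lies in [-1, 0]
f(-0.5) = -2 < 0, so the root lies in [-0.5, 0]
f(-0.25) = -0.375 < 0, so the root lies in [-0.25, 0]
f(-0.125) = 0.3438 > 0, so the root lies in [-0.25, -0.125]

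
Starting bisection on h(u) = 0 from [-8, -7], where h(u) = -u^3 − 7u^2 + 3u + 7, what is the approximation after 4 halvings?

u = -7.5 gives h = 12.625, positive; keep [-7.5, -7]
u = -7.25 gives h = -1.609375, negative; keep [-7.5, -7.25]
u = -7.375 gives h = 5.271484, positive; keep [-7.375, -7.25]
u = -7.3125 gives h = 1.7727, positive; keep [-7.3125, -7.25]

-7.3125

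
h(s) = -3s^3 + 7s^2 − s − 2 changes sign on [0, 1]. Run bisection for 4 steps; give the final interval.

[0.75, 0.8125]

midpoint 0.5: h = -1.125 < 0 → [0.5, 1]
midpoint 0.75: h = -0.078125 < 0 → [0.75, 1]
midpoint 0.875: h = 0.474609 > 0 → [0.75, 0.875]
midpoint 0.8125: h = 0.1995 > 0 → [0.75, 0.8125]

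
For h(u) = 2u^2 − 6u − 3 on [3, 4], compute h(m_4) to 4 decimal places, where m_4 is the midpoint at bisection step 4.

u = 3.5 gives h = 0.5, positive; keep [3, 3.5]
u = 3.25 gives h = -1.375, negative; keep [3.25, 3.5]
u = 3.375 gives h = -0.46875, negative; keep [3.375, 3.5]
u = 3.4375 gives h = 0.0078, positive; keep [3.375, 3.4375]

0.0078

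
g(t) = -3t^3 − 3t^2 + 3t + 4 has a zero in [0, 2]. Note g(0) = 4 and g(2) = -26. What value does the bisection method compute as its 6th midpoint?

1.09375

midpoint 1: g = 1 > 0 → [1, 2]
midpoint 1.5: g = -8.375 < 0 → [1, 1.5]
midpoint 1.25: g = -2.796875 < 0 → [1, 1.25]
midpoint 1.125: g = -0.6934 < 0 → [1, 1.125]
midpoint 1.0625: g = 0.2024 > 0 → [1.0625, 1.125]
midpoint 1.09375: g = -0.2329 < 0 → [1.0625, 1.09375]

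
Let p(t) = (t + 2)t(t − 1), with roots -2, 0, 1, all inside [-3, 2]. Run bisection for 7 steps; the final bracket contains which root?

p(-0.5) = 1.125 > 0, so the root lies in [-3, -0.5]
p(-1.75) = 1.203125 > 0, so the root lies in [-3, -1.75]
p(-2.375) = -3.005859 < 0, so the root lies in [-2.375, -1.75]
p(-2.0625) = -0.3948 < 0, so the root lies in [-2.0625, -1.75]
p(-1.90625) = 0.5194 > 0, so the root lies in [-2.0625, -1.90625]
p(-1.984375) = 0.0925 > 0, so the root lies in [-2.0625, -1.984375]
p(-2.0234375) = -0.1434 < 0, so the root lies in [-2.0234375, -1.984375]

-2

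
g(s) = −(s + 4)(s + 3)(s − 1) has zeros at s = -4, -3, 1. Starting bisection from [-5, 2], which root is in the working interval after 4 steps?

1

m = -1.5, g(m) = 9.375 (+); new bracket [-1.5, 2]
m = 0.25, g(m) = 10.359375 (+); new bracket [0.25, 2]
m = 1.125, g(m) = -2.642578 (−); new bracket [0.25, 1.125]
m = 0.6875, g(m) = 5.4016 (+); new bracket [0.6875, 1.125]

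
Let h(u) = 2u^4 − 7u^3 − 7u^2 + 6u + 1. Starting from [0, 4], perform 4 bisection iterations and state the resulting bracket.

[0.5, 0.75]

m = 2, h(m) = -39 (−); new bracket [0, 2]
m = 1, h(m) = -5 (−); new bracket [0, 1]
m = 0.5, h(m) = 1.5 (+); new bracket [0.5, 1]
m = 0.75, h(m) = -0.7578 (−); new bracket [0.5, 0.75]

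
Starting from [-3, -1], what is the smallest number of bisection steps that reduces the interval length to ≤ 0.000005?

19

Width after n steps is 2/2^n. Need 2^n ≥ 2/0.000005 = 400000.
2^18 = 262144 < 400000 ≤ 2^19 = 524288, so n = 19.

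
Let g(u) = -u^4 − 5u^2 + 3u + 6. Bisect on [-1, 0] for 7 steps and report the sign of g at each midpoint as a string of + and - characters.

++--++-

m = -0.5, g(m) = 3.1875 (+); new bracket [-1, -0.5]
m = -0.75, g(m) = 0.621094 (+); new bracket [-1, -0.75]
m = -0.875, g(m) = -1.039307 (−); new bracket [-0.875, -0.75]
m = -0.8125, g(m) = -0.1741 (−); new bracket [-0.8125, -0.75]
m = -0.78125, g(m) = 0.232 (+); new bracket [-0.8125, -0.78125]
m = -0.796875, g(m) = 0.0311 (+); new bracket [-0.8125, -0.796875]
m = -0.8046875, g(m) = -0.071 (−); new bracket [-0.8046875, -0.796875]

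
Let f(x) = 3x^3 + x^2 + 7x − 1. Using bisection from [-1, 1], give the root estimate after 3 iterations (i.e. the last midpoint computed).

0.25

f(0) = -1 < 0, so the root lies in [0, 1]
f(0.5) = 3.125 > 0, so the root lies in [0, 0.5]
f(0.25) = 0.859375 > 0, so the root lies in [0, 0.25]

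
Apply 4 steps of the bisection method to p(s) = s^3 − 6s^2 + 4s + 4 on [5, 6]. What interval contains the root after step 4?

[5, 5.0625]

s = 5.5 gives p = 10.875, positive; keep [5, 5.5]
s = 5.25 gives p = 4.328125, positive; keep [5, 5.25]
s = 5.125 gives p = 1.517578, positive; keep [5, 5.125]
s = 5.0625 gives p = 0.2229, positive; keep [5, 5.0625]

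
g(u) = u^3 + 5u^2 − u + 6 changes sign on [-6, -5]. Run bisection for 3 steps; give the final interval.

g(-5.5) = -3.625 < 0, so the root lies in [-5.5, -5]
g(-5.25) = 4.359375 > 0, so the root lies in [-5.5, -5.25]
g(-5.375) = 0.541016 > 0, so the root lies in [-5.5, -5.375]

[-5.5, -5.375]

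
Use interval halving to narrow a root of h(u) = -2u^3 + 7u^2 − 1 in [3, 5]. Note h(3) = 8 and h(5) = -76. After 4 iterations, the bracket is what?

[3.375, 3.5]

u = 4 gives h = -17, negative; keep [3, 4]
u = 3.5 gives h = -1, negative; keep [3, 3.5]
u = 3.25 gives h = 4.28125, positive; keep [3.25, 3.5]
u = 3.375 gives h = 1.8477, positive; keep [3.375, 3.5]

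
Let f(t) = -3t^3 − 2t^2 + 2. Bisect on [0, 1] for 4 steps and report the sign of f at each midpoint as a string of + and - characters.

m = 0.5, f(m) = 1.125 (+); new bracket [0.5, 1]
m = 0.75, f(m) = -0.390625 (−); new bracket [0.5, 0.75]
m = 0.625, f(m) = 0.486328 (+); new bracket [0.625, 0.75]
m = 0.6875, f(m) = 0.0798 (+); new bracket [0.6875, 0.75]

+-++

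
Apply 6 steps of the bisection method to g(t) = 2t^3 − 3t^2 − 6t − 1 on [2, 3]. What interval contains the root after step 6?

[2.671875, 2.6875]

midpoint 2.5: g = -3.5 < 0 → [2.5, 3]
midpoint 2.75: g = 1.40625 > 0 → [2.5, 2.75]
midpoint 2.625: g = -1.246094 < 0 → [2.625, 2.75]
midpoint 2.6875: g = 0.0288 > 0 → [2.625, 2.6875]
midpoint 2.65625: g = -0.6213 < 0 → [2.65625, 2.6875]
midpoint 2.671875: g = -0.2994 < 0 → [2.671875, 2.6875]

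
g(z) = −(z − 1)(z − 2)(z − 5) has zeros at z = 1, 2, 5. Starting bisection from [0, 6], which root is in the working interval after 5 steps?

5

m = 3, g(m) = 4 (+); new bracket [3, 6]
m = 4.5, g(m) = 4.375 (+); new bracket [4.5, 6]
m = 5.25, g(m) = -3.453125 (−); new bracket [4.5, 5.25]
m = 4.875, g(m) = 1.3926 (+); new bracket [4.875, 5.25]
m = 5.0625, g(m) = -0.7776 (−); new bracket [4.875, 5.0625]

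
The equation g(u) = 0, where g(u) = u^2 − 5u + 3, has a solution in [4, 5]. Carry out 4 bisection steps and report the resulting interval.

[4.25, 4.3125]

g(4.5) = 0.75 > 0, so the root lies in [4, 4.5]
g(4.25) = -0.1875 < 0, so the root lies in [4.25, 4.5]
g(4.375) = 0.265625 > 0, so the root lies in [4.25, 4.375]
g(4.3125) = 0.0352 > 0, so the root lies in [4.25, 4.3125]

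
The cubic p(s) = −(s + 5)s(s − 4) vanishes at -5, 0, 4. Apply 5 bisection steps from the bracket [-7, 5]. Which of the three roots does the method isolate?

-5

s = -1 gives p = -20, negative; keep [-7, -1]
s = -4 gives p = -32, negative; keep [-7, -4]
s = -5.5 gives p = 26.125, positive; keep [-5.5, -4]
s = -4.75 gives p = -10.3906, negative; keep [-5.5, -4.75]
s = -5.125 gives p = 5.8457, positive; keep [-5.125, -4.75]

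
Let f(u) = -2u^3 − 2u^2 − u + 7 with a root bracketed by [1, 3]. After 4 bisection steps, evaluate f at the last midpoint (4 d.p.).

0.4961

u = 2 gives f = -19, negative; keep [1, 2]
u = 1.5 gives f = -5.75, negative; keep [1, 1.5]
u = 1.25 gives f = -1.28125, negative; keep [1, 1.25]
u = 1.125 gives f = 0.4961, positive; keep [1.125, 1.25]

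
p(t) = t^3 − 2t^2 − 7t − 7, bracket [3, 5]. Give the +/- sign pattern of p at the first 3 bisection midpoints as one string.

t = 4 gives p = -3, negative; keep [4, 5]
t = 4.5 gives p = 12.125, positive; keep [4, 4.5]
t = 4.25 gives p = 3.890625, positive; keep [4, 4.25]

-++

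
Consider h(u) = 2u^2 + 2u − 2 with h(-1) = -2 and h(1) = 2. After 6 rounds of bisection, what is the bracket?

[0.59375, 0.625]

midpoint 0: h = -2 < 0 → [0, 1]
midpoint 0.5: h = -0.5 < 0 → [0.5, 1]
midpoint 0.75: h = 0.625 > 0 → [0.5, 0.75]
midpoint 0.625: h = 0.0312 > 0 → [0.5, 0.625]
midpoint 0.5625: h = -0.2422 < 0 → [0.5625, 0.625]
midpoint 0.59375: h = -0.1074 < 0 → [0.59375, 0.625]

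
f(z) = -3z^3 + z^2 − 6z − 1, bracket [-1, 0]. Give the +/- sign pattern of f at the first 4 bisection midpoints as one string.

f(-0.5) = 2.625 > 0, so the root lies in [-0.5, 0]
f(-0.25) = 0.609375 > 0, so the root lies in [-0.25, 0]
f(-0.125) = -0.228516 < 0, so the root lies in [-0.25, -0.125]
f(-0.1875) = 0.1799 > 0, so the root lies in [-0.1875, -0.125]

++-+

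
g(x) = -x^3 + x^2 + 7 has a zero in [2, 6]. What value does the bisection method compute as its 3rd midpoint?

midpoint 4: g = -41 < 0 → [2, 4]
midpoint 3: g = -11 < 0 → [2, 3]
midpoint 2.5: g = -2.375 < 0 → [2, 2.5]

2.5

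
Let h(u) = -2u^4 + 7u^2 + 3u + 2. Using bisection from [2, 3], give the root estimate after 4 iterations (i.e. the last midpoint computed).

2.0625

u = 2.5 gives h = -24.875, negative; keep [2, 2.5]
u = 2.25 gives h = -7.070312, negative; keep [2, 2.25]
u = 2.125 gives h = -0.797363, negative; keep [2, 2.125]
u = 2.0625 gives h = 1.7734, positive; keep [2.0625, 2.125]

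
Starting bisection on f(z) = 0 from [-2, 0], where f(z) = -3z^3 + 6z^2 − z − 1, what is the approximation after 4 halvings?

m = -1, f(m) = 9 (+); new bracket [-1, 0]
m = -0.5, f(m) = 1.375 (+); new bracket [-0.5, 0]
m = -0.25, f(m) = -0.328125 (−); new bracket [-0.5, -0.25]
m = -0.375, f(m) = 0.377 (+); new bracket [-0.375, -0.25]

-0.375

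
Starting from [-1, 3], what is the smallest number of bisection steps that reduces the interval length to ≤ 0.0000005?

23

Width after n steps is 4/2^n. Need 2^n ≥ 4/0.0000005 = 8000000.
2^22 = 4194304 < 8000000 ≤ 2^23 = 8388608, so n = 23.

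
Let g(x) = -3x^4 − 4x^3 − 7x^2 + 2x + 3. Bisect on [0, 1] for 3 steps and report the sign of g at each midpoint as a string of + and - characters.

m = 0.5, g(m) = 1.5625 (+); new bracket [0.5, 1]
m = 0.75, g(m) = -2.074219 (−); new bracket [0.5, 0.75]
m = 0.625, g(m) = 0.081299 (+); new bracket [0.625, 0.75]

+-+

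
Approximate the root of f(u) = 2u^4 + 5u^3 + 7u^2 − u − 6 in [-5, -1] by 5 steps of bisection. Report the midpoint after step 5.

-1.125

f(-3) = 87 > 0, so the root lies in [-3, -1]
f(-2) = 16 > 0, so the root lies in [-2, -1]
f(-1.5) = 4.5 > 0, so the root lies in [-1.5, -1]
f(-1.25) = 1.3047 > 0, so the root lies in [-1.25, -1]
f(-1.125) = 0.0688 > 0, so the root lies in [-1.125, -1]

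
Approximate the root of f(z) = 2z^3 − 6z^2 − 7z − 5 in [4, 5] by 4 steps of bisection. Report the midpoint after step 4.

z = 4.5 gives f = 24.25, positive; keep [4, 4.5]
z = 4.25 gives f = 10.40625, positive; keep [4, 4.25]
z = 4.125 gives f = 4.410156, positive; keep [4, 4.125]
z = 4.0625 gives f = 1.6333, positive; keep [4, 4.0625]

4.0625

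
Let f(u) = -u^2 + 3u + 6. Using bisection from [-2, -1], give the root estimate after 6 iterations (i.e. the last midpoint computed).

-1.359375

m = -1.5, f(m) = -0.75 (−); new bracket [-1.5, -1]
m = -1.25, f(m) = 0.6875 (+); new bracket [-1.5, -1.25]
m = -1.375, f(m) = -0.015625 (−); new bracket [-1.375, -1.25]
m = -1.3125, f(m) = 0.3398 (+); new bracket [-1.375, -1.3125]
m = -1.34375, f(m) = 0.1631 (+); new bracket [-1.375, -1.34375]
m = -1.359375, f(m) = 0.074 (+); new bracket [-1.375, -1.359375]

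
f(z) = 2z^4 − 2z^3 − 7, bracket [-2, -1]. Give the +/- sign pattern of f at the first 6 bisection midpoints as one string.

m = -1.5, f(m) = 9.875 (+); new bracket [-1.5, -1]
m = -1.25, f(m) = 1.789062 (+); new bracket [-1.25, -1]
m = -1.125, f(m) = -0.94873 (−); new bracket [-1.25, -1.125]
m = -1.1875, f(m) = 0.3262 (+); new bracket [-1.1875, -1.125]
m = -1.15625, f(m) = -0.3337 (−); new bracket [-1.1875, -1.15625]
m = -1.171875, f(m) = -0.0095 (−); new bracket [-1.1875, -1.171875]

++-+--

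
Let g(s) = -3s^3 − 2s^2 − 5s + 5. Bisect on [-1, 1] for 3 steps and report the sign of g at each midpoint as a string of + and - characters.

++-

midpoint 0: g = 5 > 0 → [0, 1]
midpoint 0.5: g = 1.625 > 0 → [0.5, 1]
midpoint 0.75: g = -1.140625 < 0 → [0.5, 0.75]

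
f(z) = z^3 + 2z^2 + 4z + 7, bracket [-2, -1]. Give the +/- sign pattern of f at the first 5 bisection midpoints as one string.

midpoint -1.5: f = 2.125 > 0 → [-2, -1.5]
midpoint -1.75: f = 0.765625 > 0 → [-2, -1.75]
midpoint -1.875: f = -0.060547 < 0 → [-1.875, -1.75]
midpoint -1.8125: f = 0.366 > 0 → [-1.875, -1.8125]
midpoint -1.84375: f = 0.1562 > 0 → [-1.875, -1.84375]

++-++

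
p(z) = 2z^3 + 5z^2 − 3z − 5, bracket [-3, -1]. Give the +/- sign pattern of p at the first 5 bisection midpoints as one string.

++-++

p(-2) = 5 > 0, so the root lies in [-3, -2]
p(-2.5) = 2.5 > 0, so the root lies in [-3, -2.5]
p(-2.75) = -0.53125 < 0, so the root lies in [-2.75, -2.5]
p(-2.625) = 1.1523 > 0, so the root lies in [-2.75, -2.625]
p(-2.6875) = 0.354 > 0, so the root lies in [-2.75, -2.6875]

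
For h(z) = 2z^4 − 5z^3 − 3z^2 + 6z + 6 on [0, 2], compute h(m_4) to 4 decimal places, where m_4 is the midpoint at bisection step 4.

z = 1 gives h = 6, positive; keep [1, 2]
z = 1.5 gives h = 1.5, positive; keep [1.5, 2]
z = 1.75 gives h = -0.726562, negative; keep [1.5, 1.75]
z = 1.625 gives h = 0.3188, positive; keep [1.625, 1.75]

0.3188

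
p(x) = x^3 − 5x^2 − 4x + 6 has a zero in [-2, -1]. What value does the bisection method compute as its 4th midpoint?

x = -1.5 gives p = -2.625, negative; keep [-1.5, -1]
x = -1.25 gives p = 1.234375, positive; keep [-1.5, -1.25]
x = -1.375 gives p = -0.552734, negative; keep [-1.375, -1.25]
x = -1.3125 gives p = 0.3757, positive; keep [-1.375, -1.3125]

-1.3125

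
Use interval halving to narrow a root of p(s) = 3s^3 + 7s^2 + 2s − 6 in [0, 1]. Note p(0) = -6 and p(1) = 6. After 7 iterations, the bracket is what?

m = 0.5, p(m) = -2.875 (−); new bracket [0.5, 1]
m = 0.75, p(m) = 0.703125 (+); new bracket [0.5, 0.75]
m = 0.625, p(m) = -1.283203 (−); new bracket [0.625, 0.75]
m = 0.6875, p(m) = -0.3416 (−); new bracket [0.6875, 0.75]
m = 0.71875, p(m) = 0.1676 (+); new bracket [0.6875, 0.71875]
m = 0.703125, p(m) = -0.0902 (−); new bracket [0.703125, 0.71875]
m = 0.7109375, p(m) = 0.0379 (+); new bracket [0.703125, 0.7109375]

[0.703125, 0.7109375]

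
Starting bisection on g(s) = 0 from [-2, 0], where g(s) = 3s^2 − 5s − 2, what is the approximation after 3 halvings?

-0.25

s = -1 gives g = 6, positive; keep [-1, 0]
s = -0.5 gives g = 1.25, positive; keep [-0.5, 0]
s = -0.25 gives g = -0.5625, negative; keep [-0.5, -0.25]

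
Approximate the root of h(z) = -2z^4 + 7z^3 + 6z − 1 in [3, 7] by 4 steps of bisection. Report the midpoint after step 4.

3.75

midpoint 5: h = -346 < 0 → [3, 5]
midpoint 4: h = -41 < 0 → [3, 4]
midpoint 3.5: h = 20 > 0 → [3.5, 4]
midpoint 3.75: h = -4.8672 < 0 → [3.5, 3.75]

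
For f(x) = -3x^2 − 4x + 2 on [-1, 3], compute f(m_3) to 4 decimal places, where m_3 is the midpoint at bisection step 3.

-0.7500

midpoint 1: f = -5 < 0 → [-1, 1]
midpoint 0: f = 2 > 0 → [0, 1]
midpoint 0.5: f = -0.75 < 0 → [0, 0.5]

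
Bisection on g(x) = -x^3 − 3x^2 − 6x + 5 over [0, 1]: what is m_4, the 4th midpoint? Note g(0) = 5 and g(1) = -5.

midpoint 0.5: g = 1.125 > 0 → [0.5, 1]
midpoint 0.75: g = -1.609375 < 0 → [0.5, 0.75]
midpoint 0.625: g = -0.166016 < 0 → [0.5, 0.625]
midpoint 0.5625: g = 0.4978 > 0 → [0.5625, 0.625]

0.5625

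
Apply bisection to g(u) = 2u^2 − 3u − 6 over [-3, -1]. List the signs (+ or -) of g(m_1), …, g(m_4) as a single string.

u = -2 gives g = 8, positive; keep [-2, -1]
u = -1.5 gives g = 3, positive; keep [-1.5, -1]
u = -1.25 gives g = 0.875, positive; keep [-1.25, -1]
u = -1.125 gives g = -0.0938, negative; keep [-1.25, -1.125]

+++-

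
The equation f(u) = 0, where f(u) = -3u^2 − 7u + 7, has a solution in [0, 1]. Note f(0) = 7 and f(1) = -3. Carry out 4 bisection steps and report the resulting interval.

midpoint 0.5: f = 2.75 > 0 → [0.5, 1]
midpoint 0.75: f = 0.0625 > 0 → [0.75, 1]
midpoint 0.875: f = -1.421875 < 0 → [0.75, 0.875]
midpoint 0.8125: f = -0.668 < 0 → [0.75, 0.8125]

[0.75, 0.8125]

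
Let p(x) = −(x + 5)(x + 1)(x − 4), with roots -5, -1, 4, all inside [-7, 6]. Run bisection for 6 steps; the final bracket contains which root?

p(-0.5) = 10.125 > 0, so the root lies in [-0.5, 6]
p(2.75) = 36.328125 > 0, so the root lies in [2.75, 6]
p(4.375) = -18.896484 < 0, so the root lies in [2.75, 4.375]
p(3.5625) = 17.0916 > 0, so the root lies in [3.5625, 4.375]
p(3.96875) = 1.3926 > 0, so the root lies in [3.96875, 4.375]
p(4.171875) = -8.153 < 0, so the root lies in [3.96875, 4.171875]

4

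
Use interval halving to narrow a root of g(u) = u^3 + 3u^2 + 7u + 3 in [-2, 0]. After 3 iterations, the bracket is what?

[-0.75, -0.5]

u = -1 gives g = -2, negative; keep [-1, 0]
u = -0.5 gives g = 0.125, positive; keep [-1, -0.5]
u = -0.75 gives g = -0.984375, negative; keep [-0.75, -0.5]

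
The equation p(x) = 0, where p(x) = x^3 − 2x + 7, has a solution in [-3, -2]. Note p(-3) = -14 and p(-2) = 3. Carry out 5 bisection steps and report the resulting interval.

[-2.28125, -2.25]

p(-2.5) = -3.625 < 0, so the root lies in [-2.5, -2]
p(-2.25) = 0.109375 > 0, so the root lies in [-2.5, -2.25]
p(-2.375) = -1.646484 < 0, so the root lies in [-2.375, -2.25]
p(-2.3125) = -0.7415 < 0, so the root lies in [-2.3125, -2.25]
p(-2.28125) = -0.3094 < 0, so the root lies in [-2.28125, -2.25]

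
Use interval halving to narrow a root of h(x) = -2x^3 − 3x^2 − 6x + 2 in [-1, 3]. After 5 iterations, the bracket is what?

x = 1 gives h = -9, negative; keep [-1, 1]
x = 0 gives h = 2, positive; keep [0, 1]
x = 0.5 gives h = -2, negative; keep [0, 0.5]
x = 0.25 gives h = 0.2812, positive; keep [0.25, 0.5]
x = 0.375 gives h = -0.7773, negative; keep [0.25, 0.375]

[0.25, 0.375]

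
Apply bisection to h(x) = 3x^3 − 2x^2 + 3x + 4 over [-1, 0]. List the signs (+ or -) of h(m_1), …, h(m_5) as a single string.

m = -0.5, h(m) = 1.625 (+); new bracket [-1, -0.5]
m = -0.75, h(m) = -0.640625 (−); new bracket [-0.75, -0.5]
m = -0.625, h(m) = 0.611328 (+); new bracket [-0.75, -0.625]
m = -0.6875, h(m) = 0.0173 (+); new bracket [-0.75, -0.6875]
m = -0.71875, h(m) = -0.3034 (−); new bracket [-0.71875, -0.6875]

+-++-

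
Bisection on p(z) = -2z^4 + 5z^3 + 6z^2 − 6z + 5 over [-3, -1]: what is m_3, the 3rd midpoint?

midpoint -2: p = -31 < 0 → [-2, -1]
midpoint -1.5: p = 0.5 > 0 → [-2, -1.5]
midpoint -1.75: p = -11.679688 < 0 → [-1.75, -1.5]

-1.75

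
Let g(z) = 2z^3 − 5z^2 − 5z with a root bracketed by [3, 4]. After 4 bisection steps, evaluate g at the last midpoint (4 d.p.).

1.2681

m = 3.5, g(m) = 7 (+); new bracket [3, 3.5]
m = 3.25, g(m) = -0.40625 (−); new bracket [3.25, 3.5]
m = 3.375, g(m) = 3.058594 (+); new bracket [3.25, 3.375]
m = 3.3125, g(m) = 1.2681 (+); new bracket [3.25, 3.3125]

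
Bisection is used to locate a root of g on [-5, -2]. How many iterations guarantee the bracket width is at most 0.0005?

13

Width after n steps is 3/2^n. Need 2^n ≥ 3/0.0005 = 6000.
2^12 = 4096 < 6000 ≤ 2^13 = 8192, so n = 13.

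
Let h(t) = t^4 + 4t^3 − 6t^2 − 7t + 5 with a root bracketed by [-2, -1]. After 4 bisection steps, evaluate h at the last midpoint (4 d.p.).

0.1419

midpoint -1.5: h = -6.4375 < 0 → [-1.5, -1]
midpoint -1.25: h = -0.996094 < 0 → [-1.25, -1]
midpoint -1.125: h = 1.187744 > 0 → [-1.25, -1.125]
midpoint -1.1875: h = 0.1419 > 0 → [-1.25, -1.1875]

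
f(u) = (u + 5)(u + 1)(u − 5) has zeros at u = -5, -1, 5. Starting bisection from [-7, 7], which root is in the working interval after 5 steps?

5

u = 0 gives f = -25, negative; keep [0, 7]
u = 3.5 gives f = -57.375, negative; keep [3.5, 7]
u = 5.25 gives f = 16.015625, positive; keep [3.5, 5.25]
u = 4.375 gives f = -31.4941, negative; keep [4.375, 5.25]
u = 4.8125 gives f = -10.6941, negative; keep [4.8125, 5.25]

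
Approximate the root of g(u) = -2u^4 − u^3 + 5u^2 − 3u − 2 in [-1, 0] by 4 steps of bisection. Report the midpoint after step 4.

-0.4375

m = -0.5, g(m) = 0.75 (+); new bracket [-0.5, 0]
m = -0.25, g(m) = -0.929688 (−); new bracket [-0.5, -0.25]
m = -0.375, g(m) = -0.158691 (−); new bracket [-0.5, -0.375]
m = -0.4375, g(m) = 0.28 (+); new bracket [-0.4375, -0.375]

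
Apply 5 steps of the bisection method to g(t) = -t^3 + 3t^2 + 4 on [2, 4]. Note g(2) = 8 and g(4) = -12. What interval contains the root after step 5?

[3.3125, 3.375]

midpoint 3: g = 4 > 0 → [3, 4]
midpoint 3.5: g = -2.125 < 0 → [3, 3.5]
midpoint 3.25: g = 1.359375 > 0 → [3.25, 3.5]
midpoint 3.375: g = -0.2715 < 0 → [3.25, 3.375]
midpoint 3.3125: g = 0.571 > 0 → [3.3125, 3.375]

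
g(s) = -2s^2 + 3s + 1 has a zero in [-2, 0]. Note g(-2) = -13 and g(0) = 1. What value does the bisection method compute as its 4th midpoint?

midpoint -1: g = -4 < 0 → [-1, 0]
midpoint -0.5: g = -1 < 0 → [-0.5, 0]
midpoint -0.25: g = 0.125 > 0 → [-0.5, -0.25]
midpoint -0.375: g = -0.4062 < 0 → [-0.375, -0.25]

-0.375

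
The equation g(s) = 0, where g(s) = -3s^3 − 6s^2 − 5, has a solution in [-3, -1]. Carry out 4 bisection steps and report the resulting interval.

[-2.375, -2.25]

midpoint -2: g = -5 < 0 → [-3, -2]
midpoint -2.5: g = 4.375 > 0 → [-2.5, -2]
midpoint -2.25: g = -1.203125 < 0 → [-2.5, -2.25]
midpoint -2.375: g = 1.3457 > 0 → [-2.375, -2.25]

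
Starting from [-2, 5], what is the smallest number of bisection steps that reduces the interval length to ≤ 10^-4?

Width after n steps is 7/2^n. Need 2^n ≥ 7/10^-4 = 70000.
2^16 = 65536 < 70000 ≤ 2^17 = 131072, so n = 17.

17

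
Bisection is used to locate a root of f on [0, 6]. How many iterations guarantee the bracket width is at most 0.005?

11

Width after n steps is 6/2^n. Need 2^n ≥ 6/0.005 = 1200.
2^10 = 1024 < 1200 ≤ 2^11 = 2048, so n = 11.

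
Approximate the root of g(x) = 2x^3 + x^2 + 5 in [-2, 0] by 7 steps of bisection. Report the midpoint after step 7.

-1.546875

x = -1 gives g = 4, positive; keep [-2, -1]
x = -1.5 gives g = 0.5, positive; keep [-2, -1.5]
x = -1.75 gives g = -2.65625, negative; keep [-1.75, -1.5]
x = -1.625 gives g = -0.9414, negative; keep [-1.625, -1.5]
x = -1.5625 gives g = -0.188, negative; keep [-1.5625, -1.5]
x = -1.53125 gives g = 0.164, positive; keep [-1.5625, -1.53125]
x = -1.546875 gives g = -0.01, negative; keep [-1.546875, -1.53125]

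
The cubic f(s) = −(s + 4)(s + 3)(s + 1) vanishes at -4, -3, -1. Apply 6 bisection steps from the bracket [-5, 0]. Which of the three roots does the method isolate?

m = -2.5, f(m) = 1.125 (+); new bracket [-2.5, 0]
m = -1.25, f(m) = 1.203125 (+); new bracket [-1.25, 0]
m = -0.625, f(m) = -3.005859 (−); new bracket [-1.25, -0.625]
m = -0.9375, f(m) = -0.3948 (−); new bracket [-1.25, -0.9375]
m = -1.09375, f(m) = 0.5194 (+); new bracket [-1.09375, -0.9375]
m = -1.015625, f(m) = 0.0925 (+); new bracket [-1.015625, -0.9375]

-1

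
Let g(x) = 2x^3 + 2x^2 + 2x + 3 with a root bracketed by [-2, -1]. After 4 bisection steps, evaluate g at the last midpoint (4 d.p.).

g(-1.5) = -2.25 < 0, so the root lies in [-1.5, -1]
g(-1.25) = -0.28125 < 0, so the root lies in [-1.25, -1]
g(-1.125) = 0.433594 > 0, so the root lies in [-1.25, -1.125]
g(-1.1875) = 0.0962 > 0, so the root lies in [-1.25, -1.1875]

0.0962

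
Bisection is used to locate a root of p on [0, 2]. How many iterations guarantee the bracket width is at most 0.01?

Width after n steps is 2/2^n. Need 2^n ≥ 2/0.01 = 200.
2^7 = 128 < 200 ≤ 2^8 = 256, so n = 8.

8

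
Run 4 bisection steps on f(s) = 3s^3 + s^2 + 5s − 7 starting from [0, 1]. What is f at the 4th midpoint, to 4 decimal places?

-0.6682

midpoint 0.5: f = -3.875 < 0 → [0.5, 1]
midpoint 0.75: f = -1.421875 < 0 → [0.75, 1]
midpoint 0.875: f = 0.150391 > 0 → [0.75, 0.875]
midpoint 0.8125: f = -0.6682 < 0 → [0.8125, 0.875]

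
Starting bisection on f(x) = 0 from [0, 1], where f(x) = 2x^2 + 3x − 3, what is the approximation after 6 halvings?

midpoint 0.5: f = -1 < 0 → [0.5, 1]
midpoint 0.75: f = 0.375 > 0 → [0.5, 0.75]
midpoint 0.625: f = -0.34375 < 0 → [0.625, 0.75]
midpoint 0.6875: f = 0.0078 > 0 → [0.625, 0.6875]
midpoint 0.65625: f = -0.1699 < 0 → [0.65625, 0.6875]
midpoint 0.671875: f = -0.0815 < 0 → [0.671875, 0.6875]

0.671875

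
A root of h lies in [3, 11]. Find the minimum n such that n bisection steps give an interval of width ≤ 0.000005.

Width after n steps is 8/2^n. Need 2^n ≥ 8/0.000005 = 1600000.
2^20 = 1048576 < 1600000 ≤ 2^21 = 2097152, so n = 21.

21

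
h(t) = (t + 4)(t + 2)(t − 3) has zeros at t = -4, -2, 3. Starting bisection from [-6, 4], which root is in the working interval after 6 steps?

t = -1 gives h = -12, negative; keep [-1, 4]
t = 1.5 gives h = -28.875, negative; keep [1.5, 4]
t = 2.75 gives h = -8.015625, negative; keep [2.75, 4]
t = 3.375 gives h = 14.8652, positive; keep [2.75, 3.375]
t = 3.0625 gives h = 2.2346, positive; keep [2.75, 3.0625]
t = 2.90625 gives h = -3.1766, negative; keep [2.90625, 3.0625]

3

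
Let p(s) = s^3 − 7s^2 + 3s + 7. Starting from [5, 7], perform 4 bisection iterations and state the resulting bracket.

[6.25, 6.375]

p(6) = -11 < 0, so the root lies in [6, 7]
p(6.5) = 5.375 > 0, so the root lies in [6, 6.5]
p(6.25) = -3.546875 < 0, so the root lies in [6.25, 6.5]
p(6.375) = 0.7246 > 0, so the root lies in [6.25, 6.375]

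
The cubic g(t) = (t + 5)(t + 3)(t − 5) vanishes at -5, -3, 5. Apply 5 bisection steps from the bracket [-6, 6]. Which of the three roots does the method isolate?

m = 0, g(m) = -75 (−); new bracket [0, 6]
m = 3, g(m) = -96 (−); new bracket [3, 6]
m = 4.5, g(m) = -35.625 (−); new bracket [4.5, 6]
m = 5.25, g(m) = 21.1406 (+); new bracket [4.5, 5.25]
m = 4.875, g(m) = -9.7207 (−); new bracket [4.875, 5.25]

5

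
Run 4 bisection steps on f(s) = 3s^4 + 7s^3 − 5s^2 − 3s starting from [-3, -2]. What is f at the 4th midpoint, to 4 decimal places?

0.8672

midpoint -2.5: f = -15.9375 < 0 → [-3, -2.5]
midpoint -2.75: f = -3.566406 < 0 → [-3, -2.75]
midpoint -2.875: f = 5.912842 > 0 → [-2.875, -2.75]
midpoint -2.8125: f = 0.8672 > 0 → [-2.8125, -2.75]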